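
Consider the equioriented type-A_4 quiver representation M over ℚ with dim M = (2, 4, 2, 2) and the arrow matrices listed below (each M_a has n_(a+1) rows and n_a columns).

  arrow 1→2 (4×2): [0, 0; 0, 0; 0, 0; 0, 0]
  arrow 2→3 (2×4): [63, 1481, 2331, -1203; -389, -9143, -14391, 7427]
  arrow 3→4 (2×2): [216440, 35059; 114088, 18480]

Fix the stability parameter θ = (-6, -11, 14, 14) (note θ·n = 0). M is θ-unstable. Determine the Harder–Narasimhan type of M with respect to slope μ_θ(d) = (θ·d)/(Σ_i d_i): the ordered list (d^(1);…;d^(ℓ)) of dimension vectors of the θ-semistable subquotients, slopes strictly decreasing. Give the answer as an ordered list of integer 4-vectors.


Interval decomposition of M: I[1,1]^2, I[2,2]^2, I[2,4]^2.
HN type (ℓ=3): μ^(1)=14; μ^(2)=-6; μ^(3)=-11

((0, 0, 2, 2); (2, 0, 0, 0); (0, 4, 0, 0))


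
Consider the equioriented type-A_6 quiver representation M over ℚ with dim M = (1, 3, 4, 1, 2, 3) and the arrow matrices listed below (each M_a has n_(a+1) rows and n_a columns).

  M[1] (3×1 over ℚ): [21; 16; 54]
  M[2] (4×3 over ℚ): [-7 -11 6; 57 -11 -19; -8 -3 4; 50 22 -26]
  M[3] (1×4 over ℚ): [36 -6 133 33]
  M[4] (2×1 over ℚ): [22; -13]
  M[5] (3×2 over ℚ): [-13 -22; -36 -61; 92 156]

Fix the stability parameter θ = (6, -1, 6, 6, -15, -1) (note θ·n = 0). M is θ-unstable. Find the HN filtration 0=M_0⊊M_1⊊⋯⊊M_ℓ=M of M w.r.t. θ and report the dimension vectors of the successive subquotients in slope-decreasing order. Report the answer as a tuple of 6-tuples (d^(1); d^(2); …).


Interval decomposition of M: I[1,3], I[2,3], I[2,6], I[3,3], I[5,6], I[6,6].
HN type (ℓ=4): μ^(1)=6; μ^(2)=5/2; μ^(3)=-1; μ^(4)=-15

((0, 0, 3, 0, 0, 0); (1, 1, 0, 0, 0, 0); (0, 2, 1, 1, 1, 3); (0, 0, 0, 0, 1, 0))


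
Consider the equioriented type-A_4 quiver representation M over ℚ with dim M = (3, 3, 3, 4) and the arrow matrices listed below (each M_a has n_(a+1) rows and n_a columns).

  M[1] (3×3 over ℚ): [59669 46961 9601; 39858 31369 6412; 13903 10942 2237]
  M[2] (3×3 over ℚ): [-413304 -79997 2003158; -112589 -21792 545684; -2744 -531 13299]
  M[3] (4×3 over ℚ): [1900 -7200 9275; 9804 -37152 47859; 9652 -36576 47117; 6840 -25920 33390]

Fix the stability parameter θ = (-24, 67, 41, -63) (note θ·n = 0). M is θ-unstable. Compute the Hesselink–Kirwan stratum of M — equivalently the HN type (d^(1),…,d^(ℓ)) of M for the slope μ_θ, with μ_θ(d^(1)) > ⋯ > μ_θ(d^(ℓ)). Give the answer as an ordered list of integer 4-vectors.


Barcode: M ≅ I[1,1], I[1,3], I[1,4], I[2,3], I[4,4]^3. HN layers by μ_θ (4 steps, strictly decreasing):
  μ^(1)=54; μ^(2)=15; μ^(3)=-24; μ^(4)=-63

((0, 2, 2, 0); (0, 1, 1, 1); (3, 0, 0, 0); (0, 0, 0, 3))


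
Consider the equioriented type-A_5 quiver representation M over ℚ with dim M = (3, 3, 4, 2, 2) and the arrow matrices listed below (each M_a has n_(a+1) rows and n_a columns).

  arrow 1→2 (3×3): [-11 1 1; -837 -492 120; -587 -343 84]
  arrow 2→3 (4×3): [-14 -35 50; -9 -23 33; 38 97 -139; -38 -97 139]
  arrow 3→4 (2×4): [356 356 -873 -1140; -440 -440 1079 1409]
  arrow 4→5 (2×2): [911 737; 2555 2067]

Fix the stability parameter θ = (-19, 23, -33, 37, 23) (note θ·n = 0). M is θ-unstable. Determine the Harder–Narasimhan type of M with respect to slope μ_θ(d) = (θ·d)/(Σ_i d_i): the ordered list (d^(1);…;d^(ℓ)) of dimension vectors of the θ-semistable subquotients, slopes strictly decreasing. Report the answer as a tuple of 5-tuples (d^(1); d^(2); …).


Barcode: M ≅ I[1,3]^2, I[1,5], I[3,5]. HN layers by μ_θ (4 steps, strictly decreasing):
  μ^(1)=30; μ^(2)=-5; μ^(3)=-19; μ^(4)=-33

((0, 0, 0, 2, 2); (0, 3, 3, 0, 0); (3, 0, 0, 0, 0); (0, 0, 1, 0, 0))


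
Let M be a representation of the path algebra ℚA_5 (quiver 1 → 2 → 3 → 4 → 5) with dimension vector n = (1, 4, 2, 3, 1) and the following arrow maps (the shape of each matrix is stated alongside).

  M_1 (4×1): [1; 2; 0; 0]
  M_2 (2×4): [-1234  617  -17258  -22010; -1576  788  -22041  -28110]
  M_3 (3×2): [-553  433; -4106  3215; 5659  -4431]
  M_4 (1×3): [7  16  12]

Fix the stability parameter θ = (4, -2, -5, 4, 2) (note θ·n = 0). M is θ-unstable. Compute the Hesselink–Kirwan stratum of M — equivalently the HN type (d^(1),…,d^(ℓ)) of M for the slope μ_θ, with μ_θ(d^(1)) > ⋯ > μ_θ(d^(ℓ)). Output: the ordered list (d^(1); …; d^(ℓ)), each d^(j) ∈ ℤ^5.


Barcode: M ≅ I[1,2], I[2,2], I[2,4], I[2,5], I[4,4]. HN layers by μ_θ (5 steps, strictly decreasing):
  μ^(1)=4; μ^(2)=3; μ^(3)=1; μ^(4)=-2; μ^(5)=-7/2

((0, 0, 0, 2, 0); (0, 0, 0, 1, 1); (1, 1, 0, 0, 0); (0, 1, 0, 0, 0); (0, 2, 2, 0, 0))


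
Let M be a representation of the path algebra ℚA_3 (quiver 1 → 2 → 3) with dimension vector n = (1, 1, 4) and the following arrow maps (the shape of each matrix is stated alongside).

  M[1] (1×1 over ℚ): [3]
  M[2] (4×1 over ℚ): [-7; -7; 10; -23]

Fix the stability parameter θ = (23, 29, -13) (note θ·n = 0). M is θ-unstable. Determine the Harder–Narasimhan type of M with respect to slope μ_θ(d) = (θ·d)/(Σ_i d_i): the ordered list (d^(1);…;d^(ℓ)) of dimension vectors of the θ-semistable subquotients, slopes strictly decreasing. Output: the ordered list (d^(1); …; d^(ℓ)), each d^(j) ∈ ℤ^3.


Interval decomposition of M: I[1,3], I[3,3]^3.
HN type (ℓ=2): μ^(1)=13; μ^(2)=-13

((1, 1, 1); (0, 0, 3))


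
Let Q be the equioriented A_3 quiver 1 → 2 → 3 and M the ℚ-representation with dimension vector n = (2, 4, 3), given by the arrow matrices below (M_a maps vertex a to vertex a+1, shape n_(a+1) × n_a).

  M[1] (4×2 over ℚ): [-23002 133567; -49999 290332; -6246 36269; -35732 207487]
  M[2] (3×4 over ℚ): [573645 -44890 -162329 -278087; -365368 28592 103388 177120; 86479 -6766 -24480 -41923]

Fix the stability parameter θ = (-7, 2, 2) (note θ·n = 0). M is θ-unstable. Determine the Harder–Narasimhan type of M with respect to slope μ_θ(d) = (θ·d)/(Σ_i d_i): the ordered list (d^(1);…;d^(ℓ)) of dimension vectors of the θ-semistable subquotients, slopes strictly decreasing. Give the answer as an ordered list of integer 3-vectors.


Barcode: M ≅ I[1,2], I[1,3], I[2,2], I[2,3], I[3,3]. HN layers by μ_θ (2 steps, strictly decreasing):
  μ^(1)=2; μ^(2)=-7

((0, 4, 3); (2, 0, 0))


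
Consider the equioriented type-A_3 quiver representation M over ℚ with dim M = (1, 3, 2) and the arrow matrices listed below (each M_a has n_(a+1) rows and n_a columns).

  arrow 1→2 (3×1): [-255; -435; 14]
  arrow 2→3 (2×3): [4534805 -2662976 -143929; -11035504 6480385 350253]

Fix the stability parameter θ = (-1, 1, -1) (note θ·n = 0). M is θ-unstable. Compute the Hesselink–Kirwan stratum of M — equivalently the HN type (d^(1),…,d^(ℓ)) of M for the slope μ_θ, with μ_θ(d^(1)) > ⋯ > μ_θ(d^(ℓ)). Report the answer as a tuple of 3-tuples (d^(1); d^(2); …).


Via rank(M_{q-1}∘⋯∘M_p): M ≅ I[1,3], I[2,2], I[2,3].
μ_θ-semistable layers: μ^(1)=1; μ^(2)=0; μ^(3)=-1

((0, 1, 0); (0, 2, 2); (1, 0, 0))


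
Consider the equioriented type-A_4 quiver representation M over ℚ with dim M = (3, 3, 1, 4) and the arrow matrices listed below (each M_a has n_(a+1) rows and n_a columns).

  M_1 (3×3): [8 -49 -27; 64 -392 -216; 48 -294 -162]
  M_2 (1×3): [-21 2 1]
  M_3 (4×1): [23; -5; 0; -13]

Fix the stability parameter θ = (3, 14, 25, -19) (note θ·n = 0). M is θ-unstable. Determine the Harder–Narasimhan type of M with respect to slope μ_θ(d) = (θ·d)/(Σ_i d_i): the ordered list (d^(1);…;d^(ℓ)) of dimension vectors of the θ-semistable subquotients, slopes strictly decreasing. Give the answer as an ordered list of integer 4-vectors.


Via rank(M_{q-1}∘⋯∘M_p): M ≅ I[1,1]^2, I[1,4], I[2,2]^2, I[4,4]^3.
μ_θ-semistable layers: μ^(1)=14; μ^(2)=20/3; μ^(3)=3; μ^(4)=-19

((0, 2, 0, 0); (0, 1, 1, 1); (3, 0, 0, 0); (0, 0, 0, 3))


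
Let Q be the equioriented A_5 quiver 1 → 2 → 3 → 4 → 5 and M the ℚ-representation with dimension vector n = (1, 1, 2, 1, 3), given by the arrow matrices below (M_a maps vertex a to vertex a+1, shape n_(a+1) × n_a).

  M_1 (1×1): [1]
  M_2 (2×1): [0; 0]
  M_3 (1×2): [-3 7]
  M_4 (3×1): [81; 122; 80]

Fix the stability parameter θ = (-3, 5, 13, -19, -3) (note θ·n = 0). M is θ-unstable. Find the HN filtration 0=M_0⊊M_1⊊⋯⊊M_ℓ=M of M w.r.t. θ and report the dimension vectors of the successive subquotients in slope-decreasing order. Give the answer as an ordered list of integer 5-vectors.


Via rank(M_{q-1}∘⋯∘M_p): M ≅ I[1,2], I[3,3], I[3,5], I[5,5]^2.
μ_θ-semistable layers: μ^(1)=13; μ^(2)=5; μ^(3)=-3

((0, 0, 1, 0, 0); (0, 1, 0, 0, 0); (1, 0, 1, 1, 3))


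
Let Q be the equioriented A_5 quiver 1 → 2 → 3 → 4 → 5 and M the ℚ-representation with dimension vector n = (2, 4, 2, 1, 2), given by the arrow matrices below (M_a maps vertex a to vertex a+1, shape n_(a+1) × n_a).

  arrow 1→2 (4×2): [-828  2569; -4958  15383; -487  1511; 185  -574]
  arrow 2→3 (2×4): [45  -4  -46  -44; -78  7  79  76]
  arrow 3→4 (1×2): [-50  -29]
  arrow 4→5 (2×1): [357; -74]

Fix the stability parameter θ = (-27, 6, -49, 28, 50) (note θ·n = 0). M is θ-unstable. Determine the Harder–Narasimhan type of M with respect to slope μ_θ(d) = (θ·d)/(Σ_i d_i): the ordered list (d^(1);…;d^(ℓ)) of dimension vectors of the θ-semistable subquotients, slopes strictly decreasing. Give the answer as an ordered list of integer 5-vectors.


Via rank(M_{q-1}∘⋯∘M_p): M ≅ I[1,3], I[1,5], I[2,2]^2, I[5,5].
μ_θ-semistable layers: μ^(1)=50; μ^(2)=28; μ^(3)=6; μ^(4)=-43/2; μ^(5)=-27

((0, 0, 0, 0, 2); (0, 0, 0, 1, 0); (0, 2, 0, 0, 0); (0, 2, 2, 0, 0); (2, 0, 0, 0, 0))


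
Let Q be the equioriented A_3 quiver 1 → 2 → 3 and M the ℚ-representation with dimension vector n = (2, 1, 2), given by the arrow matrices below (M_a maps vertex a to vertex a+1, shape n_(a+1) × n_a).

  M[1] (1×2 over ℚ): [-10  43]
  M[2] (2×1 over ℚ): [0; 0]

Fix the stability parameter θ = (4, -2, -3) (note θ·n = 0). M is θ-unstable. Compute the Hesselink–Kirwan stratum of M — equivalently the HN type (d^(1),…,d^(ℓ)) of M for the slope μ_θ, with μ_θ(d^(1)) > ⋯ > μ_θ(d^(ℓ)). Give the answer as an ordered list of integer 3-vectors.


Via rank(M_{q-1}∘⋯∘M_p): M ≅ I[1,1], I[1,2], I[3,3]^2.
μ_θ-semistable layers: μ^(1)=4; μ^(2)=1; μ^(3)=-3

((1, 0, 0); (1, 1, 0); (0, 0, 2))


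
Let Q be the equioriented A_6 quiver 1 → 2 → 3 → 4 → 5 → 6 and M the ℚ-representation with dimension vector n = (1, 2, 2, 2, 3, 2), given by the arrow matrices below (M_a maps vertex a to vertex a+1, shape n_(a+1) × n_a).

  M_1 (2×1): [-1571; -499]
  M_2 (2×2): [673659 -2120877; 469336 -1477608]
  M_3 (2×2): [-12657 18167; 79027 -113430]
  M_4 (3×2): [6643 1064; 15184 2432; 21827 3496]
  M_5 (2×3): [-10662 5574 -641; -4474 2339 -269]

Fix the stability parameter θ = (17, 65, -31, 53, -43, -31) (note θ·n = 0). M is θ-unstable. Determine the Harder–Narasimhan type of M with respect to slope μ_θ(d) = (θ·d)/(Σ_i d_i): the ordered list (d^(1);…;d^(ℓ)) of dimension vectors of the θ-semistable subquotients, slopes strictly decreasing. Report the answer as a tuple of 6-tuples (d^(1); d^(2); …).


Via rank(M_{q-1}∘⋯∘M_p): M ≅ I[1,6], I[2,2], I[3,4], I[5,5], I[5,6].
μ_θ-semistable layers: μ^(1)=65; μ^(2)=53; μ^(3)=5; μ^(4)=-31; μ^(5)=-43

((0, 1, 0, 0, 0, 0); (0, 0, 0, 1, 0, 0); (1, 1, 1, 1, 1, 1); (0, 0, 1, 0, 0, 1); (0, 0, 0, 0, 2, 0))


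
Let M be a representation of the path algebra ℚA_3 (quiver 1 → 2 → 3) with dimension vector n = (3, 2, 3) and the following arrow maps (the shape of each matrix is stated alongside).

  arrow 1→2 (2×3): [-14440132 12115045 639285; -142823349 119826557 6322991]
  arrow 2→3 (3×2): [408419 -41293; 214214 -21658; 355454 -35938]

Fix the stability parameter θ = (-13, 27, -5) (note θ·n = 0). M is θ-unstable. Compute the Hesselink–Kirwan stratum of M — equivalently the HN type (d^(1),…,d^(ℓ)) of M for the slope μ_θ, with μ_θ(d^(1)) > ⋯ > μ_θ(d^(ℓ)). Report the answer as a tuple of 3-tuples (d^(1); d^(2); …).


Interval decomposition of M: I[1,1], I[1,2], I[1,3], I[3,3]^2.
HN type (ℓ=4): μ^(1)=27; μ^(2)=11; μ^(3)=-5; μ^(4)=-13

((0, 1, 0); (0, 1, 1); (0, 0, 2); (3, 0, 0))


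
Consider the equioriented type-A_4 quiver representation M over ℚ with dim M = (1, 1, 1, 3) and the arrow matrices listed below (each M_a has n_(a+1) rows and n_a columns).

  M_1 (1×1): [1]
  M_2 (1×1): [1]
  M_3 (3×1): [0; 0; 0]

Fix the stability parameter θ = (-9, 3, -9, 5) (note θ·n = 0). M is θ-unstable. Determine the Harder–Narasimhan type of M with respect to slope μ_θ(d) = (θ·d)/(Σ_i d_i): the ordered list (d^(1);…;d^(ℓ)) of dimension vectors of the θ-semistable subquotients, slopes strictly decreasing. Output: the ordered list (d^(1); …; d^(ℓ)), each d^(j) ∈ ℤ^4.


Interval decomposition of M: I[1,3], I[4,4]^3.
HN type (ℓ=3): μ^(1)=5; μ^(2)=-3; μ^(3)=-9

((0, 0, 0, 3); (0, 1, 1, 0); (1, 0, 0, 0))


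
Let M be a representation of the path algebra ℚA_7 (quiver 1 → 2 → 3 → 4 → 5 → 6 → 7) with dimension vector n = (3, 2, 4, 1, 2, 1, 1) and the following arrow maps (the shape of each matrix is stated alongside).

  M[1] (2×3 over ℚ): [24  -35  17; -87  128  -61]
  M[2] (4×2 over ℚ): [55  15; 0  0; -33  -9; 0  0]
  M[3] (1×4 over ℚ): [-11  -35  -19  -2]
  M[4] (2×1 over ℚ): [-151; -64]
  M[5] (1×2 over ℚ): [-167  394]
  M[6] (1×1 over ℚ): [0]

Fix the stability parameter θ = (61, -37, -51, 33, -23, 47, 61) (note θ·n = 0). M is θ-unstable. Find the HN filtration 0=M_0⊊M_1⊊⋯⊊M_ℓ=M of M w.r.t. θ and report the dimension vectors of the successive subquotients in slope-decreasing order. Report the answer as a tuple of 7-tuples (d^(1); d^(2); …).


Via rank(M_{q-1}∘⋯∘M_p): M ≅ I[1,1], I[1,2], I[1,6], I[3,3]^3, I[5,5], I[7,7].
μ_θ-semistable layers: μ^(1)=61; μ^(2)=47; μ^(3)=12; μ^(4)=5; μ^(5)=-9; μ^(6)=-23; μ^(7)=-51

((1, 0, 0, 0, 0, 0, 1); (0, 0, 0, 0, 0, 1, 0); (1, 1, 0, 0, 0, 0, 0); (0, 0, 0, 1, 1, 0, 0); (1, 1, 1, 0, 0, 0, 0); (0, 0, 0, 0, 1, 0, 0); (0, 0, 3, 0, 0, 0, 0))


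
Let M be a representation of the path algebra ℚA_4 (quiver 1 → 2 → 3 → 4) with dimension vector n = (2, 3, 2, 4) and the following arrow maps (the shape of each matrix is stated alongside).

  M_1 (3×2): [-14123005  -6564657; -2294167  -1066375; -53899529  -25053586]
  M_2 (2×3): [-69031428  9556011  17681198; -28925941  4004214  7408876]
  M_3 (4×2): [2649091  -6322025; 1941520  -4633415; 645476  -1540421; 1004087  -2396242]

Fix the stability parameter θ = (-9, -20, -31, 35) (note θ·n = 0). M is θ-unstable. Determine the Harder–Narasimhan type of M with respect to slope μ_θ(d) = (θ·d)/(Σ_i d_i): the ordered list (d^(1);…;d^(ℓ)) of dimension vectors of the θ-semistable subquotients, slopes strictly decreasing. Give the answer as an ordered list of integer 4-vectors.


Via rank(M_{q-1}∘⋯∘M_p): M ≅ I[1,4]^2, I[2,2], I[4,4]^2.
μ_θ-semistable layers: μ^(1)=35; μ^(2)=-20

((0, 0, 0, 4); (2, 3, 2, 0))


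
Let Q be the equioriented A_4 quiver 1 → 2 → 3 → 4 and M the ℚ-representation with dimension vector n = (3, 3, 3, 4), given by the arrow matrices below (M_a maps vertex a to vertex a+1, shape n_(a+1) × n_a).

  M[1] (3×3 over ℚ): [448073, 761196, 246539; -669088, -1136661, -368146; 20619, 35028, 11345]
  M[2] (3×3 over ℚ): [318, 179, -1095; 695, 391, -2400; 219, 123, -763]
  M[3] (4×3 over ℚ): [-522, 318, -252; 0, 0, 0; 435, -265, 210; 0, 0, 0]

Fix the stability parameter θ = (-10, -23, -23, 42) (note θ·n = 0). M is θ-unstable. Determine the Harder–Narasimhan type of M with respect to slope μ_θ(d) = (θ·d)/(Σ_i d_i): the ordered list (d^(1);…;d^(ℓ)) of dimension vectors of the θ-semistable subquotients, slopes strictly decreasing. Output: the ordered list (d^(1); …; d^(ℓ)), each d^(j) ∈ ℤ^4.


Barcode: M ≅ I[1,1], I[1,3]^2, I[2,4], I[4,4]^3. HN layers by μ_θ (4 steps, strictly decreasing):
  μ^(1)=42; μ^(2)=-10; μ^(3)=-56/3; μ^(4)=-23

((0, 0, 0, 4); (1, 0, 0, 0); (2, 2, 2, 0); (0, 1, 1, 0))


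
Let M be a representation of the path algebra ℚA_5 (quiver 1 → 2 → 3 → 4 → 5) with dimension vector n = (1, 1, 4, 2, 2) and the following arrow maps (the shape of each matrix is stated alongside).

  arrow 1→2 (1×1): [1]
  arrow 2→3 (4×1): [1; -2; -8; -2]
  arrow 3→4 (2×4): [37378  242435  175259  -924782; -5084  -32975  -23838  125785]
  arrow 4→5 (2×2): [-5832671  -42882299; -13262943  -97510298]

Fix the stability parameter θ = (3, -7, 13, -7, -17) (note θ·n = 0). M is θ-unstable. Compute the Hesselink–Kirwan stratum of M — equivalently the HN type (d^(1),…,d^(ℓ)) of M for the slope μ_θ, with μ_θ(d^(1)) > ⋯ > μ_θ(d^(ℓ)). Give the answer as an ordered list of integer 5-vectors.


Barcode: M ≅ I[1,3], I[3,3], I[3,5]^2. HN layers by μ_θ (3 steps, strictly decreasing):
  μ^(1)=13; μ^(2)=-2; μ^(3)=-11/3

((0, 0, 2, 0, 0); (1, 1, 0, 0, 0); (0, 0, 2, 2, 2))


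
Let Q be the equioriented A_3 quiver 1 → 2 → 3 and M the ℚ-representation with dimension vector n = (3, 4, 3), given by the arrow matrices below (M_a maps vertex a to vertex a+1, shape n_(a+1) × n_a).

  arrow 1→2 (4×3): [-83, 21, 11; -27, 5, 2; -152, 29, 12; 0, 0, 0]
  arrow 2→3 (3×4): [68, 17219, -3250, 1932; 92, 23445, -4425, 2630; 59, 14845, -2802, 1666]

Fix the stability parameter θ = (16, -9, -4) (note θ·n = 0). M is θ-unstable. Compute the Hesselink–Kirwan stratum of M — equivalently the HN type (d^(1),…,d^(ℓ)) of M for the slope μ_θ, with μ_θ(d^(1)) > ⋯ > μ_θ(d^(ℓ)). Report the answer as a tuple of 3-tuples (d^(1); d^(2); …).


Via rank(M_{q-1}∘⋯∘M_p): M ≅ I[1,3]^3, I[2,2].
μ_θ-semistable layers: μ^(1)=1; μ^(2)=-9

((3, 3, 3); (0, 1, 0))


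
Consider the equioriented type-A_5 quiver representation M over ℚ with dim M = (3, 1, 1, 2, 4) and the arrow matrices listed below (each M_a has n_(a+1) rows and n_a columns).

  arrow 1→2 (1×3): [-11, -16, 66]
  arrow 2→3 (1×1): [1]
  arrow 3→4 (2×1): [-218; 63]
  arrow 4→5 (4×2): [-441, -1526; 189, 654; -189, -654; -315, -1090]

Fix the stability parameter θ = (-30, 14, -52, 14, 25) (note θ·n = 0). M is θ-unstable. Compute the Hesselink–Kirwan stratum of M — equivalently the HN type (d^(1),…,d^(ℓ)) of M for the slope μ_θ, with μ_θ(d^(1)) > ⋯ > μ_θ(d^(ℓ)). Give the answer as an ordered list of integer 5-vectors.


Via rank(M_{q-1}∘⋯∘M_p): M ≅ I[1,1]^2, I[1,4], I[4,5], I[5,5]^3.
μ_θ-semistable layers: μ^(1)=25; μ^(2)=14; μ^(3)=-19; μ^(4)=-30

((0, 0, 0, 0, 4); (0, 0, 0, 2, 0); (0, 1, 1, 0, 0); (3, 0, 0, 0, 0))


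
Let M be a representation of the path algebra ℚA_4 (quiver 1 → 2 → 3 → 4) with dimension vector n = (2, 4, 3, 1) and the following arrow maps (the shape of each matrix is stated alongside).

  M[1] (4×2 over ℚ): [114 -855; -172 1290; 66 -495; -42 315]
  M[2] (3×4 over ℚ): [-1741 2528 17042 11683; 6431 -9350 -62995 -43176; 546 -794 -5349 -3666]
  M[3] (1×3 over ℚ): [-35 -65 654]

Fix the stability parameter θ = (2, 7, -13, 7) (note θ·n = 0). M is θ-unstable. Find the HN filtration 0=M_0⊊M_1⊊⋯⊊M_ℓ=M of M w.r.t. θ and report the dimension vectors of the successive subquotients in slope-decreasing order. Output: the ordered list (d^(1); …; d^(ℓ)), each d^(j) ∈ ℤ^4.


Barcode: M ≅ I[1,1], I[1,3], I[2,2], I[2,3], I[2,4]. HN layers by μ_θ (4 steps, strictly decreasing):
  μ^(1)=7; μ^(2)=2; μ^(3)=-4/3; μ^(4)=-3

((0, 1, 0, 1); (1, 0, 0, 0); (1, 1, 1, 0); (0, 2, 2, 0))


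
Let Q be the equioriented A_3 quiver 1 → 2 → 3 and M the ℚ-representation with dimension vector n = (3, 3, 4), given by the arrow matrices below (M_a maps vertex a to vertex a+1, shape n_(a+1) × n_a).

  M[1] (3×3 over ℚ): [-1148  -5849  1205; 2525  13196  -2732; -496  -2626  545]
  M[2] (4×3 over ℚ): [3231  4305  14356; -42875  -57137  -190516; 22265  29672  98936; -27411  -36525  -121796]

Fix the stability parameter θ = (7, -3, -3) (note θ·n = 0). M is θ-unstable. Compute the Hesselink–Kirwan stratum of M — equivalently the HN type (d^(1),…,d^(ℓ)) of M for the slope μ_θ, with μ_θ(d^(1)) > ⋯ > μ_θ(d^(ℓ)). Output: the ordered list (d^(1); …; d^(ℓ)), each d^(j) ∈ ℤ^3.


Barcode: M ≅ I[1,2], I[1,3]^2, I[3,3]^2. HN layers by μ_θ (3 steps, strictly decreasing):
  μ^(1)=2; μ^(2)=1/3; μ^(3)=-3

((1, 1, 0); (2, 2, 2); (0, 0, 2))


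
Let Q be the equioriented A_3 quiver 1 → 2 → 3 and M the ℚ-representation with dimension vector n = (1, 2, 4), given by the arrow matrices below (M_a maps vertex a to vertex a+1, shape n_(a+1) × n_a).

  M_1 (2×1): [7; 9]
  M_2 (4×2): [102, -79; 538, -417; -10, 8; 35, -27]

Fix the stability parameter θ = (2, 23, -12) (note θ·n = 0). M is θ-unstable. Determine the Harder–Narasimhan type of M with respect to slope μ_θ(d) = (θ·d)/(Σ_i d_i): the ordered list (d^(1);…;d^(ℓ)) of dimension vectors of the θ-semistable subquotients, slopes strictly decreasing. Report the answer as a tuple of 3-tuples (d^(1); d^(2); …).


Via rank(M_{q-1}∘⋯∘M_p): M ≅ I[1,3], I[2,3], I[3,3]^2.
μ_θ-semistable layers: μ^(1)=11/2; μ^(2)=2; μ^(3)=-12

((0, 2, 2); (1, 0, 0); (0, 0, 2))


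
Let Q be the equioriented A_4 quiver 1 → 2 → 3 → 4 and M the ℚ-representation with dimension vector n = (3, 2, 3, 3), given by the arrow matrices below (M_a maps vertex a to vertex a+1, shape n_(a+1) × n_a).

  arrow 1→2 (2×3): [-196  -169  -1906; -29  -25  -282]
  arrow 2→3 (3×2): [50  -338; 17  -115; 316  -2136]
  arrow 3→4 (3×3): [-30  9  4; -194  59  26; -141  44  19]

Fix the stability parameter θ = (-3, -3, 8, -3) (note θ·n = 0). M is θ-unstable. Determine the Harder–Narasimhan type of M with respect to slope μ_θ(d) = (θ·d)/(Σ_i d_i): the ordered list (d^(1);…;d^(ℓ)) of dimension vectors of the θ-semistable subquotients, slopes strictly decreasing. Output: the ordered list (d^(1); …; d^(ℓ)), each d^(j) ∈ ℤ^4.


Via rank(M_{q-1}∘⋯∘M_p): M ≅ I[1,1], I[1,4]^2, I[3,4].
μ_θ-semistable layers: μ^(1)=5/2; μ^(2)=-3

((0, 0, 3, 3); (3, 2, 0, 0))


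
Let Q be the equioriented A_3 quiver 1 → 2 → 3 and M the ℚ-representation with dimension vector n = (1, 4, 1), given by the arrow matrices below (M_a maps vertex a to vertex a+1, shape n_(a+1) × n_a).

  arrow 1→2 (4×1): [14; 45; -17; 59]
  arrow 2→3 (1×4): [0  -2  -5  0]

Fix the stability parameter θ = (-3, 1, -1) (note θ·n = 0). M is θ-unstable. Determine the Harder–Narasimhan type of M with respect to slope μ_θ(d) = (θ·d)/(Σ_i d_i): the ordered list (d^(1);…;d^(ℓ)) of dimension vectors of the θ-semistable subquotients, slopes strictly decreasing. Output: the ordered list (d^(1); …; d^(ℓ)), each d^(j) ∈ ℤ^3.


Interval decomposition of M: I[1,3], I[2,2]^3.
HN type (ℓ=3): μ^(1)=1; μ^(2)=0; μ^(3)=-3

((0, 3, 0); (0, 1, 1); (1, 0, 0))


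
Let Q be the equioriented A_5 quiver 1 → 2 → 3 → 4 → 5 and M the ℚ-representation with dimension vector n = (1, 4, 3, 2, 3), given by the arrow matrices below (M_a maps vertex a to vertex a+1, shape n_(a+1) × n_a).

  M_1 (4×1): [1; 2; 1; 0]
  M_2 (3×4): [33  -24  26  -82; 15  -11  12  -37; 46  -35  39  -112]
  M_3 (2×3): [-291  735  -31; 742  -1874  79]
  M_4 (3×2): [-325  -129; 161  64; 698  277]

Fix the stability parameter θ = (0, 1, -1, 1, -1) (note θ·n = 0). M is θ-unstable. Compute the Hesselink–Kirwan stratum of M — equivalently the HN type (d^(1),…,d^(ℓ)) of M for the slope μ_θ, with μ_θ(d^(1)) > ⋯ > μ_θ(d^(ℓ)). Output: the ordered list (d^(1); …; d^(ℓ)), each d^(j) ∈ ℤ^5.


Interval decomposition of M: I[1,5], I[2,2], I[2,3], I[2,5], I[5,5].
HN type (ℓ=3): μ^(1)=1; μ^(2)=0; μ^(3)=-1

((0, 1, 0, 0, 0); (1, 3, 3, 2, 2); (0, 0, 0, 0, 1))


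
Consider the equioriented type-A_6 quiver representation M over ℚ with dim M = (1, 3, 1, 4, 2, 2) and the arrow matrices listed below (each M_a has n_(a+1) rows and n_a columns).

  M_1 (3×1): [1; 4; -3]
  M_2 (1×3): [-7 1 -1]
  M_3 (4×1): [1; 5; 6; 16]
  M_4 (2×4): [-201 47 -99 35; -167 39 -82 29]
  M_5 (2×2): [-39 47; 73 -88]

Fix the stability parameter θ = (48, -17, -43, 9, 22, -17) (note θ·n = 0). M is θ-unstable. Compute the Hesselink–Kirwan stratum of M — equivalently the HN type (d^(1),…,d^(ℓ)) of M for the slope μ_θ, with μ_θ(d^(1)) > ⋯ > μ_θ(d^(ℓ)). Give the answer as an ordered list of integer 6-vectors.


Via rank(M_{q-1}∘⋯∘M_p): M ≅ I[1,2], I[2,2], I[2,4], I[4,4], I[4,6]^2.
μ_θ-semistable layers: μ^(1)=31/2; μ^(2)=9; μ^(3)=14/3; μ^(4)=-17; μ^(5)=-30

((1, 1, 0, 0, 0, 0); (0, 0, 0, 2, 0, 0); (0, 0, 0, 2, 2, 2); (0, 1, 0, 0, 0, 0); (0, 1, 1, 0, 0, 0))


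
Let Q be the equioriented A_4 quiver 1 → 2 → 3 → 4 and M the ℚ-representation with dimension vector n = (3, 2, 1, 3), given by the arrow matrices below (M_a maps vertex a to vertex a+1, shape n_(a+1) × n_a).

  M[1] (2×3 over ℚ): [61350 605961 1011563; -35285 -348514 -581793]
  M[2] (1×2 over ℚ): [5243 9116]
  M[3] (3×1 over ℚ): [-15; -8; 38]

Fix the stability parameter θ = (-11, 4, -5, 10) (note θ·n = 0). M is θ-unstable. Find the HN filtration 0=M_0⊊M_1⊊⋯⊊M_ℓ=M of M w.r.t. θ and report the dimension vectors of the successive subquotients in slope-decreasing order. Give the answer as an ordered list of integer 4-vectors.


Via rank(M_{q-1}∘⋯∘M_p): M ≅ I[1,1], I[1,2], I[1,4], I[4,4]^2.
μ_θ-semistable layers: μ^(1)=10; μ^(2)=4; μ^(3)=-1/2; μ^(4)=-11

((0, 0, 0, 3); (0, 1, 0, 0); (0, 1, 1, 0); (3, 0, 0, 0))


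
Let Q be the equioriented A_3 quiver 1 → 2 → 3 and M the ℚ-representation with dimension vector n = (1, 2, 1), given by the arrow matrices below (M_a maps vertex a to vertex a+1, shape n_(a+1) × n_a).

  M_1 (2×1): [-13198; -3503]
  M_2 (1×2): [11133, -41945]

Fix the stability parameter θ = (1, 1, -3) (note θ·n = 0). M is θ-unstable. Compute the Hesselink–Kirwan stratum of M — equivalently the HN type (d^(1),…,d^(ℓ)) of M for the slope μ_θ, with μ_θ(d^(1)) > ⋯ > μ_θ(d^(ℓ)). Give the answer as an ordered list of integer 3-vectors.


Barcode: M ≅ I[1,3], I[2,2]. HN layers by μ_θ (2 steps, strictly decreasing):
  μ^(1)=1; μ^(2)=-1/3

((0, 1, 0); (1, 1, 1))


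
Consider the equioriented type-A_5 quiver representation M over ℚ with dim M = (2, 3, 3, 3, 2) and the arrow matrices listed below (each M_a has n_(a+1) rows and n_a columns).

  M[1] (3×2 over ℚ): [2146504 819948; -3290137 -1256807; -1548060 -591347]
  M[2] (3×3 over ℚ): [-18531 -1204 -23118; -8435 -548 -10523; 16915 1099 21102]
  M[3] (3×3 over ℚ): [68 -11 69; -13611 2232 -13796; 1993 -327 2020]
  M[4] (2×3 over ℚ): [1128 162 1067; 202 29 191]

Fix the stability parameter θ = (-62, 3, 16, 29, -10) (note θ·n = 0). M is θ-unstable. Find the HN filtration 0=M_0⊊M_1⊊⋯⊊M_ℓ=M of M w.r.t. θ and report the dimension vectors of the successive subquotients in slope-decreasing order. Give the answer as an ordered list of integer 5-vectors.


Interval decomposition of M: I[1,5]^2, I[2,4].
HN type (ℓ=5): μ^(1)=29; μ^(2)=16; μ^(3)=35/3; μ^(4)=3; μ^(5)=-62

((0, 0, 0, 1, 0); (0, 0, 1, 0, 0); (0, 0, 2, 2, 2); (0, 3, 0, 0, 0); (2, 0, 0, 0, 0))


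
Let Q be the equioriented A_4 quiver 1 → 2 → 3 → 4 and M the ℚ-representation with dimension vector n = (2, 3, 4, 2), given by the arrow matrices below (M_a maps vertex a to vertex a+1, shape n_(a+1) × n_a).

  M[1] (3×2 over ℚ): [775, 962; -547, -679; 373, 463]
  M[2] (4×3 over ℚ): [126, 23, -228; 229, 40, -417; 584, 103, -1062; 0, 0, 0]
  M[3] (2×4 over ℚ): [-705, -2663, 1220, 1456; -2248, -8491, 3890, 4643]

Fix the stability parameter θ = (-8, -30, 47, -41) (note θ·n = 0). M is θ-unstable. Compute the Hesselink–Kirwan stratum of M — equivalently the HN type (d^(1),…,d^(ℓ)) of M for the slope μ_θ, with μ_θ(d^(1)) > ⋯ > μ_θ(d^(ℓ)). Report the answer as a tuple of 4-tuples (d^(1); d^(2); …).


Barcode: M ≅ I[1,4]^2, I[2,2], I[3,3]^2. HN layers by μ_θ (4 steps, strictly decreasing):
  μ^(1)=47; μ^(2)=3; μ^(3)=-19; μ^(4)=-30

((0, 0, 2, 0); (0, 0, 2, 2); (2, 2, 0, 0); (0, 1, 0, 0))


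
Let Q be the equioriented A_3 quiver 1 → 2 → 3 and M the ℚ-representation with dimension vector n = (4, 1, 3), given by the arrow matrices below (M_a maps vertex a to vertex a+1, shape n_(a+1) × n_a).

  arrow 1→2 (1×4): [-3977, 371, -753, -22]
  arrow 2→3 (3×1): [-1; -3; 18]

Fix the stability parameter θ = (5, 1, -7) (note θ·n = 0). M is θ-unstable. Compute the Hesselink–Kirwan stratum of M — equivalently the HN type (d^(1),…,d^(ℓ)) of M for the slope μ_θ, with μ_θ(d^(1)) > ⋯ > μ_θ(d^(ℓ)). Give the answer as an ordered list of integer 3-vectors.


Interval decomposition of M: I[1,1]^3, I[1,3], I[3,3]^2.
HN type (ℓ=3): μ^(1)=5; μ^(2)=-1/3; μ^(3)=-7

((3, 0, 0); (1, 1, 1); (0, 0, 2))


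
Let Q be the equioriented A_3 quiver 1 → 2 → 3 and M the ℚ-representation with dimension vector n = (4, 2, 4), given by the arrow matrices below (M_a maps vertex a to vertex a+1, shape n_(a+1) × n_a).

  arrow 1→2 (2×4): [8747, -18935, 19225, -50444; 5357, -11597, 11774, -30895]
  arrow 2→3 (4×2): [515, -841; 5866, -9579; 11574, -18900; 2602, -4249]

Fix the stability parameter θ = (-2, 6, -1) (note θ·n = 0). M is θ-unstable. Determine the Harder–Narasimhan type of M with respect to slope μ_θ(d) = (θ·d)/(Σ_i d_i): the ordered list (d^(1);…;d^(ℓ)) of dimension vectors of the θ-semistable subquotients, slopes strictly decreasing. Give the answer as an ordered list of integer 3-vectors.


Barcode: M ≅ I[1,1]^2, I[1,3]^2, I[3,3]^2. HN layers by μ_θ (3 steps, strictly decreasing):
  μ^(1)=5/2; μ^(2)=-1; μ^(3)=-2

((0, 2, 2); (0, 0, 2); (4, 0, 0))


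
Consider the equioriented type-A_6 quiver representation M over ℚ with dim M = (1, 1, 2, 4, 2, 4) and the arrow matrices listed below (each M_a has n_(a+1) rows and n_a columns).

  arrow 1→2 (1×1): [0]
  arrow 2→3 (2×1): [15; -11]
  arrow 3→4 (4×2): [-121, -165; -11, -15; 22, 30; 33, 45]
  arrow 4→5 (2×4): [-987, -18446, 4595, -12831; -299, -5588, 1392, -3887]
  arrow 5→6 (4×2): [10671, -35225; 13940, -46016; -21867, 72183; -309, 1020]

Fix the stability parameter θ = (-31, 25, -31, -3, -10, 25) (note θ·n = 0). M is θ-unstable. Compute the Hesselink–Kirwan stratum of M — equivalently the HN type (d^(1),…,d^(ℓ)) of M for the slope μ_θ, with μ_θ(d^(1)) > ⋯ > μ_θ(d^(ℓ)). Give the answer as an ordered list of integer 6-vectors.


Interval decomposition of M: I[1,1], I[2,3], I[3,4], I[4,4], I[4,6]^2, I[6,6]^2.
HN type (ℓ=4): μ^(1)=25; μ^(2)=-3; μ^(3)=-13/2; μ^(4)=-31

((0, 0, 0, 0, 0, 4); (0, 1, 1, 2, 0, 0); (0, 0, 0, 2, 2, 0); (1, 0, 1, 0, 0, 0))


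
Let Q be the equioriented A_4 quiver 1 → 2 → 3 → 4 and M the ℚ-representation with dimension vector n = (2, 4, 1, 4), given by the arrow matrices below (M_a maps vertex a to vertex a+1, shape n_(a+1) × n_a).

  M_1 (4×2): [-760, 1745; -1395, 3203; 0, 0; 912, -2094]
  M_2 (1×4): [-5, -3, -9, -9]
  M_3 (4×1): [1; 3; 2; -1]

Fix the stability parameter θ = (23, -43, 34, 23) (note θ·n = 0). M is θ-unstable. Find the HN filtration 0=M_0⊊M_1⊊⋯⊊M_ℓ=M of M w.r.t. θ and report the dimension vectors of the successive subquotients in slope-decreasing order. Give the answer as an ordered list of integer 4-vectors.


Via rank(M_{q-1}∘⋯∘M_p): M ≅ I[1,2], I[1,4], I[2,2]^2, I[4,4]^3.
μ_θ-semistable layers: μ^(1)=57/2; μ^(2)=23; μ^(3)=-10; μ^(4)=-43

((0, 0, 1, 1); (0, 0, 0, 3); (2, 2, 0, 0); (0, 2, 0, 0))


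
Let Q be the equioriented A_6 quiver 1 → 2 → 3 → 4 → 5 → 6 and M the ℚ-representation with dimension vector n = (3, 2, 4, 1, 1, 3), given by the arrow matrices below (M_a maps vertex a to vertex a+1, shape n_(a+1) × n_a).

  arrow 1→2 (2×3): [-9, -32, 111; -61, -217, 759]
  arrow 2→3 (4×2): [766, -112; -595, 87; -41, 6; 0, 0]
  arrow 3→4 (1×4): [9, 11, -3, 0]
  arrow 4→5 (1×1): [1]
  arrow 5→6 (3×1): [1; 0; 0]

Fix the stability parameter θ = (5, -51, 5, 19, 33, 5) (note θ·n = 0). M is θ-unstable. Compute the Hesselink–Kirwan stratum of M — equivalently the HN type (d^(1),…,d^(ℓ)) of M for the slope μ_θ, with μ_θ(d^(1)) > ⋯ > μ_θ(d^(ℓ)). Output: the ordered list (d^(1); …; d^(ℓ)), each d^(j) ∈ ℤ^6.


Interval decomposition of M: I[1,1], I[1,3], I[1,6], I[3,3]^2, I[6,6]^2.
HN type (ℓ=3): μ^(1)=19; μ^(2)=5; μ^(3)=-23

((0, 0, 0, 1, 1, 1); (1, 0, 4, 0, 0, 2); (2, 2, 0, 0, 0, 0))


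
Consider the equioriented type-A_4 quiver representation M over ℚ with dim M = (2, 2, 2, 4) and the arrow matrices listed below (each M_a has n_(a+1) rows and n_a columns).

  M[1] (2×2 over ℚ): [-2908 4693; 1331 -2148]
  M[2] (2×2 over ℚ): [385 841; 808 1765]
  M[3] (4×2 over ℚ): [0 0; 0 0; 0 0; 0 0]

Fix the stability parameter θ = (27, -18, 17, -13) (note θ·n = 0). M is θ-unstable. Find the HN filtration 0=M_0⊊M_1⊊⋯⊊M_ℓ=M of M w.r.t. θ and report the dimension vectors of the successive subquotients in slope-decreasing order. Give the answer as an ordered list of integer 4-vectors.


Interval decomposition of M: I[1,3]^2, I[4,4]^4.
HN type (ℓ=3): μ^(1)=17; μ^(2)=9/2; μ^(3)=-13

((0, 0, 2, 0); (2, 2, 0, 0); (0, 0, 0, 4))


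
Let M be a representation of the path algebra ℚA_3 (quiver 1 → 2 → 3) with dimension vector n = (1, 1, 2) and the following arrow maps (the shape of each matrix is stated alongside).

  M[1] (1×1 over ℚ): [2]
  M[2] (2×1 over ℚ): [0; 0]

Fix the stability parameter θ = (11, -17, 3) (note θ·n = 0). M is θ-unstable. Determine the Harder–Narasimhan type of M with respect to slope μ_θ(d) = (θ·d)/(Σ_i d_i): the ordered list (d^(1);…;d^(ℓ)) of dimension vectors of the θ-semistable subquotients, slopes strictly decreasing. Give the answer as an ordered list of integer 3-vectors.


Barcode: M ≅ I[1,2], I[3,3]^2. HN layers by μ_θ (2 steps, strictly decreasing):
  μ^(1)=3; μ^(2)=-3

((0, 0, 2); (1, 1, 0))


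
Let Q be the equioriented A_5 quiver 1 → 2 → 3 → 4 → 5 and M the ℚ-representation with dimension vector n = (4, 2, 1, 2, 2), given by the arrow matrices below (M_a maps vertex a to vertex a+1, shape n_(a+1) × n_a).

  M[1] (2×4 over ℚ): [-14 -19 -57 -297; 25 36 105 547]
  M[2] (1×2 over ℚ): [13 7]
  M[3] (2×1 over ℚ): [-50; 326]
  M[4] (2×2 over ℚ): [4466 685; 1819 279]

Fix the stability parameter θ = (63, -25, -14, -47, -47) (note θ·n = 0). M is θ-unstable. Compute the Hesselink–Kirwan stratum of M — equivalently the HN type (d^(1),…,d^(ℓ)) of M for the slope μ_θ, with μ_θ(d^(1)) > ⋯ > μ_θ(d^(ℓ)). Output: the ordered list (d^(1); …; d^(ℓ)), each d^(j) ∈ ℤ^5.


Via rank(M_{q-1}∘⋯∘M_p): M ≅ I[1,1]^2, I[1,2], I[1,5], I[4,5].
μ_θ-semistable layers: μ^(1)=63; μ^(2)=19; μ^(3)=-14; μ^(4)=-47

((2, 0, 0, 0, 0); (1, 1, 0, 0, 0); (1, 1, 1, 1, 1); (0, 0, 0, 1, 1))


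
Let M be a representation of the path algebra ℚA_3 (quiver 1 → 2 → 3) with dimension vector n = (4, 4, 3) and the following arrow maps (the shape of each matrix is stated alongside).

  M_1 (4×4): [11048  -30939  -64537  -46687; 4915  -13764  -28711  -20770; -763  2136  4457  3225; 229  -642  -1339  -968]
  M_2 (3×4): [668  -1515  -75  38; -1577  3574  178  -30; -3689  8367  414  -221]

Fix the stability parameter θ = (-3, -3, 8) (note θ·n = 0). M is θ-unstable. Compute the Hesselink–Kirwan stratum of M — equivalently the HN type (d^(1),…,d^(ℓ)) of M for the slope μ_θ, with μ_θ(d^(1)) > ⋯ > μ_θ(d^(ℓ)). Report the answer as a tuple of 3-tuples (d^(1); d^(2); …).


Barcode: M ≅ I[1,1], I[1,2], I[1,3]^2, I[2,3]. HN layers by μ_θ (2 steps, strictly decreasing):
  μ^(1)=8; μ^(2)=-3

((0, 0, 3); (4, 4, 0))


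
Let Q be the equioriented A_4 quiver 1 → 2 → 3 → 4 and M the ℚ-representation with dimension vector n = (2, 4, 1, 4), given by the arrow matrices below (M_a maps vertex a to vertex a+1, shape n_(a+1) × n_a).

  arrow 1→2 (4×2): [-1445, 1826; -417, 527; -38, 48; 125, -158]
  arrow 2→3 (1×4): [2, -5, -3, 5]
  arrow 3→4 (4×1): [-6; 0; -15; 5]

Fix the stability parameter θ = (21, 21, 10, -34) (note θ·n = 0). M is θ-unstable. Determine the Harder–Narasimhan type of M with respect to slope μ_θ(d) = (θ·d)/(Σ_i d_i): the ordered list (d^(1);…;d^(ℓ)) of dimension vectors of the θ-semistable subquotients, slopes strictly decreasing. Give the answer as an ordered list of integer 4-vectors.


Interval decomposition of M: I[1,2], I[1,4], I[2,2]^2, I[4,4]^3.
HN type (ℓ=3): μ^(1)=21; μ^(2)=9/2; μ^(3)=-34

((1, 3, 0, 0); (1, 1, 1, 1); (0, 0, 0, 3))


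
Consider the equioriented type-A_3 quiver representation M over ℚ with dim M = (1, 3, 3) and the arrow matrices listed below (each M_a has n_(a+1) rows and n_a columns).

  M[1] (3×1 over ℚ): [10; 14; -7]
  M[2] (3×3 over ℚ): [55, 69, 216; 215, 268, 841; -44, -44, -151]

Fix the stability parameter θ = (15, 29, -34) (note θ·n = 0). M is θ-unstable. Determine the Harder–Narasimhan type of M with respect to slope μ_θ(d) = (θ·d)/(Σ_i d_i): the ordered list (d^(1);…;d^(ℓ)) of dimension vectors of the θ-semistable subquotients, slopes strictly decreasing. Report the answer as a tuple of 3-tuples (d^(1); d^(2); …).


Barcode: M ≅ I[1,3], I[2,3]^2. HN layers by μ_θ (2 steps, strictly decreasing):
  μ^(1)=10/3; μ^(2)=-5/2

((1, 1, 1); (0, 2, 2))


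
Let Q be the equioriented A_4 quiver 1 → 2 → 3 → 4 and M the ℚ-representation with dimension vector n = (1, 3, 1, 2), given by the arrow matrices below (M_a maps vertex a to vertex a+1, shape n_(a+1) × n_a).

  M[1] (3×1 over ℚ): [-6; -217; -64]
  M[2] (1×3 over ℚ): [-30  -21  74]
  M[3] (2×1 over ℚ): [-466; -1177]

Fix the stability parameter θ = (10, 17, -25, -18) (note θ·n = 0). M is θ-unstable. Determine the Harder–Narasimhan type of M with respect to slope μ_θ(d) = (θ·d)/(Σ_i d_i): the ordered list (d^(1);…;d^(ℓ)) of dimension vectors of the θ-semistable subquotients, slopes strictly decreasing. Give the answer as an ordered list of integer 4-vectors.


Via rank(M_{q-1}∘⋯∘M_p): M ≅ I[1,4], I[2,2]^2, I[4,4].
μ_θ-semistable layers: μ^(1)=17; μ^(2)=-4; μ^(3)=-18

((0, 2, 0, 0); (1, 1, 1, 1); (0, 0, 0, 1))


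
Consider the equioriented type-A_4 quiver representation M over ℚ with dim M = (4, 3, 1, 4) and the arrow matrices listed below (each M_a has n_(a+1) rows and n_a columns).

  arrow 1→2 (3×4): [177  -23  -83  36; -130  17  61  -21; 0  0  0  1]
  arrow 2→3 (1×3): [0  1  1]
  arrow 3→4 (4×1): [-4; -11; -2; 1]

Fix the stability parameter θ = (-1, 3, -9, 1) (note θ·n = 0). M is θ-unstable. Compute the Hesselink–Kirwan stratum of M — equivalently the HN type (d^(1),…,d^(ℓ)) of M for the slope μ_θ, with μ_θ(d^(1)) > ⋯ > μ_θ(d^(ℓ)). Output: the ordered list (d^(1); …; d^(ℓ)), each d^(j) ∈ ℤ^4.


Interval decomposition of M: I[1,1], I[1,2]^2, I[1,4], I[4,4]^3.
HN type (ℓ=4): μ^(1)=3; μ^(2)=1; μ^(3)=-1; μ^(4)=-7/3

((0, 2, 0, 0); (0, 0, 0, 4); (3, 0, 0, 0); (1, 1, 1, 0))


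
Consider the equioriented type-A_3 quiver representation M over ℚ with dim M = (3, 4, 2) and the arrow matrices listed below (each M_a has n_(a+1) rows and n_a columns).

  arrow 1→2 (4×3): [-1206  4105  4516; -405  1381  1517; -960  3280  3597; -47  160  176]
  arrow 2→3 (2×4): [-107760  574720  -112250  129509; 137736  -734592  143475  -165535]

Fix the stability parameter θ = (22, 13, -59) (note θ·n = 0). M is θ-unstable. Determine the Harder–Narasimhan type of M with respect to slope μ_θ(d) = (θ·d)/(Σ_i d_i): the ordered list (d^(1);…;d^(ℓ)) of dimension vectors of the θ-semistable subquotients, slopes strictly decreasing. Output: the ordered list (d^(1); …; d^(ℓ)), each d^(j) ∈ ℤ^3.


Interval decomposition of M: I[1,2], I[1,3]^2, I[2,2].
HN type (ℓ=3): μ^(1)=35/2; μ^(2)=13; μ^(3)=-8

((1, 1, 0); (0, 1, 0); (2, 2, 2))
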